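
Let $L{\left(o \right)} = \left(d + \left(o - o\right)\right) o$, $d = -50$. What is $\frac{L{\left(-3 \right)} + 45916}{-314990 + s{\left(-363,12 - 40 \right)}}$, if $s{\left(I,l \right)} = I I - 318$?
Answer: $- \frac{46066}{183539} \approx -0.25099$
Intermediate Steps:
$L{\left(o \right)} = - 50 o$ ($L{\left(o \right)} = \left(-50 + \left(o - o\right)\right) o = \left(-50 + 0\right) o = - 50 o$)
$s{\left(I,l \right)} = -318 + I^{2}$ ($s{\left(I,l \right)} = I^{2} - 318 = -318 + I^{2}$)
$\frac{L{\left(-3 \right)} + 45916}{-314990 + s{\left(-363,12 - 40 \right)}} = \frac{\left(-50\right) \left(-3\right) + 45916}{-314990 - \left(318 - \left(-363\right)^{2}\right)} = \frac{150 + 45916}{-314990 + \left(-318 + 131769\right)} = \frac{46066}{-314990 + 131451} = \frac{46066}{-183539} = 46066 \left(- \frac{1}{183539}\right) = - \frac{46066}{183539}$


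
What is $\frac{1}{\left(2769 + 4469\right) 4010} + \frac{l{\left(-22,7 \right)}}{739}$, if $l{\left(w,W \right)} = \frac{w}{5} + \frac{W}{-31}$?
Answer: $- \frac{4162073183}{664919521420} \approx -0.0062595$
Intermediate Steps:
$l{\left(w,W \right)} = - \frac{W}{31} + \frac{w}{5}$ ($l{\left(w,W \right)} = w \frac{1}{5} + W \left(- \frac{1}{31}\right) = \frac{w}{5} - \frac{W}{31} = - \frac{W}{31} + \frac{w}{5}$)
$\frac{1}{\left(2769 + 4469\right) 4010} + \frac{l{\left(-22,7 \right)}}{739} = \frac{1}{\left(2769 + 4469\right) 4010} + \frac{\left(- \frac{1}{31}\right) 7 + \frac{1}{5} \left(-22\right)}{739} = \frac{1}{7238} \cdot \frac{1}{4010} + \left(- \frac{7}{31} - \frac{22}{5}\right) \frac{1}{739} = \frac{1}{7238} \cdot \frac{1}{4010} - \frac{717}{114545} = \frac{1}{29024380} - \frac{717}{114545} = - \frac{4162073183}{664919521420}$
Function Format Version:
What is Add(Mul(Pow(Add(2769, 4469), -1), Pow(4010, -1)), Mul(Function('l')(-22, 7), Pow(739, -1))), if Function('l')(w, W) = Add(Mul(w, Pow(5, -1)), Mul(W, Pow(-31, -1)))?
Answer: Rational(-4162073183, 664919521420) ≈ -0.0062595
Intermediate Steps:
Function('l')(w, W) = Add(Mul(Rational(-1, 31), W), Mul(Rational(1, 5), w)) (Function('l')(w, W) = Add(Mul(w, Rational(1, 5)), Mul(W, Rational(-1, 31))) = Add(Mul(Rational(1, 5), w), Mul(Rational(-1, 31), W)) = Add(Mul(Rational(-1, 31), W), Mul(Rational(1, 5), w)))
Add(Mul(Pow(Add(2769, 4469), -1), Pow(4010, -1)), Mul(Function('l')(-22, 7), Pow(739, -1))) = Add(Mul(Pow(Add(2769, 4469), -1), Pow(4010, -1)), Mul(Add(Mul(Rational(-1, 31), 7), Mul(Rational(1, 5), -22)), Pow(739, -1))) = Add(Mul(Pow(7238, -1), Rational(1, 4010)), Mul(Add(Rational(-7, 31), Rational(-22, 5)), Rational(1, 739))) = Add(Mul(Rational(1, 7238), Rational(1, 4010)), Mul(Rational(-717, 155), Rational(1, 739))) = Add(Rational(1, 29024380), Rational(-717, 114545)) = Rational(-4162073183, 664919521420)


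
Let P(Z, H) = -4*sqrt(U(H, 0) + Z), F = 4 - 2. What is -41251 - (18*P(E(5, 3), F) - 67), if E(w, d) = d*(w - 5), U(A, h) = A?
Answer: -41184 + 72*sqrt(2) ≈ -41082.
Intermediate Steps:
F = 2
E(w, d) = d*(-5 + w)
P(Z, H) = -4*sqrt(H + Z)
-41251 - (18*P(E(5, 3), F) - 67) = -41251 - (18*(-4*sqrt(2 + 3*(-5 + 5))) - 67) = -41251 - (18*(-4*sqrt(2 + 3*0)) - 67) = -41251 - (18*(-4*sqrt(2 + 0)) - 67) = -41251 - (18*(-4*sqrt(2)) - 67) = -41251 - (-72*sqrt(2) - 67) = -41251 - (-67 - 72*sqrt(2)) = -41251 + (67 + 72*sqrt(2)) = -41184 + 72*sqrt(2)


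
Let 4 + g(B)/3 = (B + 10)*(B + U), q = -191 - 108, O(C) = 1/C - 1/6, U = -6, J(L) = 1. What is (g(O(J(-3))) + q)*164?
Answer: -235627/3 ≈ -78542.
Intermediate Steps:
O(C) = -⅙ + 1/C (O(C) = 1/C - 1*⅙ = 1/C - ⅙ = -⅙ + 1/C)
q = -299
g(B) = -12 + 3*(-6 + B)*(10 + B) (g(B) = -12 + 3*((B + 10)*(B - 6)) = -12 + 3*((10 + B)*(-6 + B)) = -12 + 3*((-6 + B)*(10 + B)) = -12 + 3*(-6 + B)*(10 + B))
(g(O(J(-3))) + q)*164 = ((-192 + 3*((⅙)*(6 - 1*1)/1)² + 12*((⅙)*(6 - 1*1)/1)) - 299)*164 = ((-192 + 3*((⅙)*1*(6 - 1))² + 12*((⅙)*1*(6 - 1))) - 299)*164 = ((-192 + 3*((⅙)*1*5)² + 12*((⅙)*1*5)) - 299)*164 = ((-192 + 3*(⅚)² + 12*(⅚)) - 299)*164 = ((-192 + 3*(25/36) + 10) - 299)*164 = ((-192 + 25/12 + 10) - 299)*164 = (-2159/12 - 299)*164 = -5747/12*164 = -235627/3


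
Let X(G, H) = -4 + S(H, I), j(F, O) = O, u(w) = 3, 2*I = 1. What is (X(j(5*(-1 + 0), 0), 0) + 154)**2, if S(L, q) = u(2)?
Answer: 23409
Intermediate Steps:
I = 1/2 (I = (1/2)*1 = 1/2 ≈ 0.50000)
S(L, q) = 3
X(G, H) = -1 (X(G, H) = -4 + 3 = -1)
(X(j(5*(-1 + 0), 0), 0) + 154)**2 = (-1 + 154)**2 = 153**2 = 23409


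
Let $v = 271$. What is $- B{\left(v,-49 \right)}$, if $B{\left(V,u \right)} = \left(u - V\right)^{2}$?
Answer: $-102400$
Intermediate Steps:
$- B{\left(v,-49 \right)} = - \left(271 - -49\right)^{2} = - \left(271 + 49\right)^{2} = - 320^{2} = \left(-1\right) 102400 = -102400$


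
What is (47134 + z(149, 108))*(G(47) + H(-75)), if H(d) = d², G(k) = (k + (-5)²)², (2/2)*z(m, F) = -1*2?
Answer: 509449788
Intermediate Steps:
z(m, F) = -2 (z(m, F) = -1*2 = -2)
G(k) = (25 + k)² (G(k) = (k + 25)² = (25 + k)²)
(47134 + z(149, 108))*(G(47) + H(-75)) = (47134 - 2)*((25 + 47)² + (-75)²) = 47132*(72² + 5625) = 47132*(5184 + 5625) = 47132*10809 = 509449788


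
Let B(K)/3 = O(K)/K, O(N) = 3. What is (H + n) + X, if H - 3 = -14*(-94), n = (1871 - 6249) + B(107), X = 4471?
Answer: 151093/107 ≈ 1412.1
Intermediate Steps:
B(K) = 9/K (B(K) = 3*(3/K) = 9/K)
n = -468437/107 (n = (1871 - 6249) + 9/107 = -4378 + 9*(1/107) = -4378 + 9/107 = -468437/107 ≈ -4377.9)
H = 1319 (H = 3 - 14*(-94) = 3 + 1316 = 1319)
(H + n) + X = (1319 - 468437/107) + 4471 = -327304/107 + 4471 = 151093/107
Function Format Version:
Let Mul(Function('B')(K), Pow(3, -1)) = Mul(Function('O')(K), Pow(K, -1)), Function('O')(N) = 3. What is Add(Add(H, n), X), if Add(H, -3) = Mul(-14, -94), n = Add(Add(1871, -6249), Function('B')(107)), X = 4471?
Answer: Rational(151093, 107) ≈ 1412.1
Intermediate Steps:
Function('B')(K) = Mul(9, Pow(K, -1)) (Function('B')(K) = Mul(3, Mul(3, Pow(K, -1))) = Mul(9, Pow(K, -1)))
n = Rational(-468437, 107) (n = Add(Add(1871, -6249), Mul(9, Pow(107, -1))) = Add(-4378, Mul(9, Rational(1, 107))) = Add(-4378, Rational(9, 107)) = Rational(-468437, 107) ≈ -4377.9)
H = 1319 (H = Add(3, Mul(-14, -94)) = Add(3, 1316) = 1319)
Add(Add(H, n), X) = Add(Add(1319, Rational(-468437, 107)), 4471) = Add(Rational(-327304, 107), 4471) = Rational(151093, 107)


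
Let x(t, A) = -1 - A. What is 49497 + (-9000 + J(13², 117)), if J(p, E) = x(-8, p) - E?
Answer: 40210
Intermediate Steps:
J(p, E) = -1 - E - p (J(p, E) = (-1 - p) - E = -1 - E - p)
49497 + (-9000 + J(13², 117)) = 49497 + (-9000 + (-1 - 1*117 - 1*13²)) = 49497 + (-9000 + (-1 - 117 - 1*169)) = 49497 + (-9000 + (-1 - 117 - 169)) = 49497 + (-9000 - 287) = 49497 - 9287 = 40210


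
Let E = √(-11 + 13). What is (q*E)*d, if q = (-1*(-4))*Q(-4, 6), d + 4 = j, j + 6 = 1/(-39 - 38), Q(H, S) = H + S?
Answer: -6168*√2/77 ≈ -113.28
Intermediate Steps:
E = √2 ≈ 1.4142
j = -463/77 (j = -6 + 1/(-39 - 38) = -6 + 1/(-77) = -6 - 1/77 = -463/77 ≈ -6.0130)
d = -771/77 (d = -4 - 463/77 = -771/77 ≈ -10.013)
q = 8 (q = (-1*(-4))*(-4 + 6) = 4*2 = 8)
(q*E)*d = (8*√2)*(-771/77) = -6168*√2/77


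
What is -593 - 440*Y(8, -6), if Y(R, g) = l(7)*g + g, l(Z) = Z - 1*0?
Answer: 20527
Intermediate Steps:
l(Z) = Z (l(Z) = Z + 0 = Z)
Y(R, g) = 8*g (Y(R, g) = 7*g + g = 8*g)
-593 - 440*Y(8, -6) = -593 - 3520*(-6) = -593 - 440*(-48) = -593 + 21120 = 20527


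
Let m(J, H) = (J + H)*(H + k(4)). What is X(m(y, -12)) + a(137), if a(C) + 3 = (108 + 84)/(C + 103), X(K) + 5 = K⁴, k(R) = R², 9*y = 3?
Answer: 1920797084/405 ≈ 4.7427e+6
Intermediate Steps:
y = ⅓ (y = (⅑)*3 = ⅓ ≈ 0.33333)
m(J, H) = (16 + H)*(H + J) (m(J, H) = (J + H)*(H + 4²) = (H + J)*(H + 16) = (H + J)*(16 + H) = (16 + H)*(H + J))
X(K) = -5 + K⁴
a(C) = -3 + 192/(103 + C) (a(C) = -3 + (108 + 84)/(C + 103) = -3 + 192/(103 + C))
X(m(y, -12)) + a(137) = (-5 + ((-12)² + 16*(-12) + 16*(⅓) - 12*⅓)⁴) + 3*(-39 - 1*137)/(103 + 137) = (-5 + (144 - 192 + 16/3 - 4)⁴) + 3*(-39 - 137)/240 = (-5 + (-140/3)⁴) + 3*(1/240)*(-176) = (-5 + 384160000/81) - 11/5 = 384159595/81 - 11/5 = 1920797084/405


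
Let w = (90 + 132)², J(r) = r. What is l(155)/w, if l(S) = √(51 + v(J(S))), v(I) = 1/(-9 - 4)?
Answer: √8606/640692 ≈ 0.00014479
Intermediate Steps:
v(I) = -1/13 (v(I) = 1/(-13) = -1/13)
l(S) = √8606/13 (l(S) = √(51 - 1/13) = √(662/13) = √8606/13)
w = 49284 (w = 222² = 49284)
l(155)/w = (√8606/13)/49284 = (√8606/13)*(1/49284) = √8606/640692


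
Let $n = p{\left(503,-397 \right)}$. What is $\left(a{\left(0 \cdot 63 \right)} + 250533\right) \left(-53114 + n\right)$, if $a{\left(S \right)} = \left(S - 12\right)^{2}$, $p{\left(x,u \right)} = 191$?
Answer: $-13266578871$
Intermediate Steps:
$a{\left(S \right)} = \left(-12 + S\right)^{2}$
$n = 191$
$\left(a{\left(0 \cdot 63 \right)} + 250533\right) \left(-53114 + n\right) = \left(\left(-12 + 0 \cdot 63\right)^{2} + 250533\right) \left(-53114 + 191\right) = \left(\left(-12 + 0\right)^{2} + 250533\right) \left(-52923\right) = \left(\left(-12\right)^{2} + 250533\right) \left(-52923\right) = \left(144 + 250533\right) \left(-52923\right) = 250677 \left(-52923\right) = -13266578871$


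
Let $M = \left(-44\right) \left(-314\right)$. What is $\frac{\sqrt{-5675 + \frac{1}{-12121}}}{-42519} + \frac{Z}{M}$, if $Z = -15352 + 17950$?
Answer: $\frac{1299}{6908} - \frac{2 i \sqrt{23160091661}}{171790933} \approx 0.18804 - 0.0017717 i$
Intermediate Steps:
$Z = 2598$
$M = 13816$
$\frac{\sqrt{-5675 + \frac{1}{-12121}}}{-42519} + \frac{Z}{M} = \frac{\sqrt{-5675 + \frac{1}{-12121}}}{-42519} + \frac{2598}{13816} = \sqrt{-5675 - \frac{1}{12121}} \left(- \frac{1}{42519}\right) + 2598 \cdot \frac{1}{13816} = \sqrt{- \frac{68786676}{12121}} \left(- \frac{1}{42519}\right) + \frac{1299}{6908} = \frac{6 i \sqrt{23160091661}}{12121} \left(- \frac{1}{42519}\right) + \frac{1299}{6908} = - \frac{2 i \sqrt{23160091661}}{171790933} + \frac{1299}{6908} = \frac{1299}{6908} - \frac{2 i \sqrt{23160091661}}{171790933}$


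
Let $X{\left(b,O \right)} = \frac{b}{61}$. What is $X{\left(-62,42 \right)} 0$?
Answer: $0$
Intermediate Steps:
$X{\left(b,O \right)} = \frac{b}{61}$ ($X{\left(b,O \right)} = b \frac{1}{61} = \frac{b}{61}$)
$X{\left(-62,42 \right)} 0 = \frac{1}{61} \left(-62\right) 0 = \left(- \frac{62}{61}\right) 0 = 0$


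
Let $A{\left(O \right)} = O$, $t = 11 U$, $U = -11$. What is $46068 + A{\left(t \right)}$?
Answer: $45947$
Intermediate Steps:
$t = -121$ ($t = 11 \left(-11\right) = -121$)
$46068 + A{\left(t \right)} = 46068 - 121 = 45947$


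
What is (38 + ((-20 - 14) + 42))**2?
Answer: 2116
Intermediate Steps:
(38 + ((-20 - 14) + 42))**2 = (38 + (-34 + 42))**2 = (38 + 8)**2 = 46**2 = 2116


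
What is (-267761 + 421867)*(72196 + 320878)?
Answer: 60575061844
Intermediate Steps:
(-267761 + 421867)*(72196 + 320878) = 154106*393074 = 60575061844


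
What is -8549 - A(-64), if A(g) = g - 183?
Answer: -8302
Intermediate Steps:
A(g) = -183 + g
-8549 - A(-64) = -8549 - (-183 - 64) = -8549 - 1*(-247) = -8549 + 247 = -8302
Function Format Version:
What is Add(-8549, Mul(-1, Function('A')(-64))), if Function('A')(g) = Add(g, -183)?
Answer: -8302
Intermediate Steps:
Function('A')(g) = Add(-183, g)
Add(-8549, Mul(-1, Function('A')(-64))) = Add(-8549, Mul(-1, Add(-183, -64))) = Add(-8549, Mul(-1, -247)) = Add(-8549, 247) = -8302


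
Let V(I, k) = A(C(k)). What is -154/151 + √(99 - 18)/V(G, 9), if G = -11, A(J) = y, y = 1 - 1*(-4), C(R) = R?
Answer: 589/755 ≈ 0.78013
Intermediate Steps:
y = 5 (y = 1 + 4 = 5)
A(J) = 5
V(I, k) = 5
-154/151 + √(99 - 18)/V(G, 9) = -154/151 + √(99 - 18)/5 = -154*1/151 + √81*(⅕) = -154/151 + 9*(⅕) = -154/151 + 9/5 = 589/755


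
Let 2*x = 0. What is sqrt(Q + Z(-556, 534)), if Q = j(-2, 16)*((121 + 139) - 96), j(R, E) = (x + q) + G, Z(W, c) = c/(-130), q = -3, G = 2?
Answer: 7*I*sqrt(14495)/65 ≈ 12.966*I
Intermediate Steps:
x = 0 (x = (1/2)*0 = 0)
Z(W, c) = -c/130 (Z(W, c) = c*(-1/130) = -c/130)
j(R, E) = -1 (j(R, E) = (0 - 3) + 2 = -3 + 2 = -1)
Q = -164 (Q = -((121 + 139) - 96) = -(260 - 96) = -1*164 = -164)
sqrt(Q + Z(-556, 534)) = sqrt(-164 - 1/130*534) = sqrt(-164 - 267/65) = sqrt(-10927/65) = 7*I*sqrt(14495)/65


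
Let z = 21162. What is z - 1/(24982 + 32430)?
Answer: 1214952743/57412 ≈ 21162.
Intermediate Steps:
z - 1/(24982 + 32430) = 21162 - 1/(24982 + 32430) = 21162 - 1/57412 = 1214952743/57412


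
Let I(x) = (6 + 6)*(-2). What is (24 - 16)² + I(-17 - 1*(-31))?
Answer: 40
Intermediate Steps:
I(x) = -24 (I(x) = 12*(-2) = -24)
(24 - 16)² + I(-17 - 1*(-31)) = (24 - 16)² - 24 = 8² - 24 = 64 - 24 = 40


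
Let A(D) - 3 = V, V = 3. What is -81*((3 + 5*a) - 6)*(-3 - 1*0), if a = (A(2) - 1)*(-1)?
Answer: -6804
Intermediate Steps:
A(D) = 6 (A(D) = 3 + 3 = 6)
a = -5 (a = (6 - 1)*(-1) = 5*(-1) = -5)
-81*((3 + 5*a) - 6)*(-3 - 1*0) = -81*((3 + 5*(-5)) - 6)*(-3 - 1*0) = -81*((3 - 25) - 6)*(-3 + 0) = -81*(-22 - 6)*(-3) = -(-2268)*(-3) = -81*84 = -6804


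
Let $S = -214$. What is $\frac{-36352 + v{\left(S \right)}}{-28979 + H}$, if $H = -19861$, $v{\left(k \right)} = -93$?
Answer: $\frac{197}{264} \approx 0.74621$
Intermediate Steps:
$\frac{-36352 + v{\left(S \right)}}{-28979 + H} = \frac{-36352 - 93}{-28979 - 19861} = - \frac{36445}{-48840} = \left(-36445\right) \left(- \frac{1}{48840}\right) = \frac{197}{264}$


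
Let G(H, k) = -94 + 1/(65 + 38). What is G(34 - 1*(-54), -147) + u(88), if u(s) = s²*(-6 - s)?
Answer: -74987089/103 ≈ -7.2803e+5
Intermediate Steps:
G(H, k) = -9681/103 (G(H, k) = -94 + 1/103 = -9681/103)
G(34 - 1*(-54), -147) + u(88) = -9681/103 + 88²*(-6 - 1*88) = -9681/103 + 7744*(-6 - 88) = -9681/103 + 7744*(-94) = -9681/103 - 727936 = -74987089/103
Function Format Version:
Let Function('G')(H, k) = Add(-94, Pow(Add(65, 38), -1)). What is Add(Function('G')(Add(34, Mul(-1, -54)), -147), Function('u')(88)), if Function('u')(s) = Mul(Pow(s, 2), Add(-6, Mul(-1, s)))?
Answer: Rational(-74987089, 103) ≈ -7.2803e+5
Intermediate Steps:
Function('G')(H, k) = Rational(-9681, 103) (Function('G')(H, k) = Add(-94, Pow(103, -1)) = Add(-94, Rational(1, 103)) = Rational(-9681, 103))
Add(Function('G')(Add(34, Mul(-1, -54)), -147), Function('u')(88)) = Add(Rational(-9681, 103), Mul(Pow(88, 2), Add(-6, Mul(-1, 88)))) = Add(Rational(-9681, 103), Mul(7744, Add(-6, -88))) = Add(Rational(-9681, 103), Mul(7744, -94)) = Add(Rational(-9681, 103), -727936) = Rational(-74987089, 103)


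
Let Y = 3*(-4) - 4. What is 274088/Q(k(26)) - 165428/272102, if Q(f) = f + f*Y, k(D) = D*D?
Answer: -9532166612/344889285 ≈ -27.638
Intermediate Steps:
Y = -16 (Y = -12 - 4 = -16)
k(D) = D**2
Q(f) = -15*f (Q(f) = f + f*(-16) = f - 16*f = -15*f)
274088/Q(k(26)) - 165428/272102 = 274088/((-15*26**2)) - 165428/272102 = 274088/((-15*676)) - 165428*1/272102 = 274088/(-10140) - 82714/136051 = 274088*(-1/10140) - 82714/136051 = -68522/2535 - 82714/136051 = -9532166612/344889285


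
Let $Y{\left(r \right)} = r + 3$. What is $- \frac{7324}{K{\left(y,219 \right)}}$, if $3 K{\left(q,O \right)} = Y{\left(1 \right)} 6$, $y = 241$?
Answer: $- \frac{1831}{2} \approx -915.5$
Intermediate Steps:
$Y{\left(r \right)} = 3 + r$
$K{\left(q,O \right)} = 8$ ($K{\left(q,O \right)} = \frac{\left(3 + 1\right) 6}{3} = \frac{4 \cdot 6}{3} = \frac{1}{3} \cdot 24 = 8$)
$- \frac{7324}{K{\left(y,219 \right)}} = - \frac{7324}{8} = \left(-7324\right) \frac{1}{8} = - \frac{1831}{2}$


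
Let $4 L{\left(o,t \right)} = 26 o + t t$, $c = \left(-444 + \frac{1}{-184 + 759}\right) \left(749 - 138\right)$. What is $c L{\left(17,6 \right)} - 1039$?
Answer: $- \frac{37282252521}{1150} \approx -3.2419 \cdot 10^{7}$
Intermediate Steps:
$c = - \frac{155987689}{575}$ ($c = \left(-444 + \frac{1}{575}\right) 611 = \left(- \frac{255299}{575}\right) 611 = - \frac{155987689}{575} \approx -2.7128 \cdot 10^{5}$)
$L{\left(o,t \right)} = \frac{t^{2}}{4} + \frac{13 o}{2}$ ($L{\left(o,t \right)} = \frac{26 o + t t}{4} = \frac{26 o + t^{2}}{4} = \frac{t^{2} + 26 o}{4} = \frac{t^{2}}{4} + \frac{13 o}{2}$)
$c L{\left(17,6 \right)} - 1039 = - \frac{155987689 \left(\frac{6^{2}}{4} + \frac{13}{2} \cdot 17\right)}{575} - 1039 = - \frac{155987689 \left(\frac{1}{4} \cdot 36 + \frac{221}{2}\right)}{575} - 1039 = - \frac{155987689 \left(9 + \frac{221}{2}\right)}{575} - 1039 = \left(- \frac{155987689}{575}\right) \frac{239}{2} - 1039 = - \frac{37281057671}{1150} - 1039 = - \frac{37282252521}{1150}$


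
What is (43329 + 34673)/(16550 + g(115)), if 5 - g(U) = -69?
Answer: 39001/8312 ≈ 4.6921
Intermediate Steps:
g(U) = 74 (g(U) = 5 - 1*(-69) = 5 + 69 = 74)
(43329 + 34673)/(16550 + g(115)) = (43329 + 34673)/(16550 + 74) = 78002/16624 = 78002*(1/16624) = 39001/8312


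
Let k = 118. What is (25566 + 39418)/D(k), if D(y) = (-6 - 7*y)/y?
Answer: -479257/52 ≈ -9216.5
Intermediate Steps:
D(y) = (-6 - 7*y)/y
(25566 + 39418)/D(k) = (25566 + 39418)/(-7 - 6/118) = 64984/(-7 - 6*1/118) = 64984/(-7 - 3/59) = 64984/(-416/59) = 64984*(-59/416) = -479257/52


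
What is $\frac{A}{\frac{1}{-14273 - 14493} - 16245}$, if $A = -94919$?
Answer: $\frac{2730439954}{467303671} \approx 5.843$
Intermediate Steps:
$\frac{A}{\frac{1}{-14273 - 14493} - 16245} = - \frac{94919}{\frac{1}{-14273 - 14493} - 16245} = - \frac{94919}{\frac{1}{-28766} - 16245} = - \frac{94919}{- \frac{1}{28766} - 16245} = - \frac{94919}{- \frac{467303671}{28766}} = \left(-94919\right) \left(- \frac{28766}{467303671}\right) = \frac{2730439954}{467303671}$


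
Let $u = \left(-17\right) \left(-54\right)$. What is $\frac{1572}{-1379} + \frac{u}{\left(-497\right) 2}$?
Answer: $- \frac{202035}{97909} \approx -2.0635$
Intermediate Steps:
$u = 918$
$\frac{1572}{-1379} + \frac{u}{\left(-497\right) 2} = \frac{1572}{-1379} + \frac{918}{\left(-497\right) 2} = 1572 \left(- \frac{1}{1379}\right) + \frac{918}{-994} = - \frac{1572}{1379} + 918 \left(- \frac{1}{994}\right) = - \frac{1572}{1379} - \frac{459}{497} = - \frac{202035}{97909}$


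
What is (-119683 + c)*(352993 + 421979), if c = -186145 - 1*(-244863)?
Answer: -47246167980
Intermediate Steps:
c = 58718 (c = -186145 + 244863 = 58718)
(-119683 + c)*(352993 + 421979) = (-119683 + 58718)*(352993 + 421979) = -60965*774972 = -47246167980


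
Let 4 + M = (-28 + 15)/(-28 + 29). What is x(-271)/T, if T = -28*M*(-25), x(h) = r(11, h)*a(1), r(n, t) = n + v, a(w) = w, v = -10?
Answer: -1/11900 ≈ -8.4034e-5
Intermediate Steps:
r(n, t) = -10 + n (r(n, t) = n - 10 = -10 + n)
M = -17 (M = -4 + (-28 + 15)/(-28 + 29) = -4 - 13/1 = -4 - 13*1 = -4 - 13 = -17)
x(h) = 1 (x(h) = (-10 + 11)*1 = 1*1 = 1)
T = -11900 (T = -28*(-17)*(-25) = 476*(-25) = -11900)
x(-271)/T = 1/(-11900) = 1*(-1/11900) = -1/11900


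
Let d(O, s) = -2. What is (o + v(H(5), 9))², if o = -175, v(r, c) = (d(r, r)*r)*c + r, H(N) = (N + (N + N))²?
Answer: 16000000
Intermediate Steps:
H(N) = 9*N² (H(N) = (N + 2*N)² = (3*N)² = 9*N²)
v(r, c) = r - 2*c*r (v(r, c) = (-2*r)*c + r = -2*c*r + r = r - 2*c*r)
(o + v(H(5), 9))² = (-175 + (9*5²)*(1 - 2*9))² = (-175 + (9*25)*(1 - 18))² = (-175 + 225*(-17))² = (-175 - 3825)² = (-4000)² = 16000000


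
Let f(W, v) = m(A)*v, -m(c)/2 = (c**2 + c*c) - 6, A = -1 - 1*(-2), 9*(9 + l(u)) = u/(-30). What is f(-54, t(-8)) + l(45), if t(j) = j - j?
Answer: -55/6 ≈ -9.1667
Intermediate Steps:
l(u) = -9 - u/270 (l(u) = -9 + (u/(-30))/9 = -9 + (u*(-1/30))/9 = -9 + (-u/30)/9 = -9 - u/270)
A = 1 (A = -1 + 2 = 1)
m(c) = 12 - 4*c**2 (m(c) = -2*((c**2 + c*c) - 6) = -2*((c**2 + c**2) - 6) = -2*(2*c**2 - 6) = -2*(-6 + 2*c**2) = 12 - 4*c**2)
t(j) = 0
f(W, v) = 8*v (f(W, v) = (12 - 4*1**2)*v = (12 - 4*1)*v = (12 - 4)*v = 8*v)
f(-54, t(-8)) + l(45) = 8*0 + (-9 - 1/270*45) = 0 + (-9 - 1/6) = 0 - 55/6 = -55/6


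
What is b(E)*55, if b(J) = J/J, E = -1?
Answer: 55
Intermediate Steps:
b(J) = 1
b(E)*55 = 1*55 = 55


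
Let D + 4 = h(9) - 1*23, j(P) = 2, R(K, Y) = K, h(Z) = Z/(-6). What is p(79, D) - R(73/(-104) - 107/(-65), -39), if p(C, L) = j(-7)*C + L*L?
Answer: 504039/520 ≈ 969.31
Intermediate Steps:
h(Z) = -Z/6 (h(Z) = Z*(-1/6) = -Z/6)
D = -57/2 (D = -4 + (-1/6*9 - 1*23) = -4 + (-3/2 - 23) = -4 - 49/2 = -57/2 ≈ -28.500)
p(C, L) = L**2 + 2*C (p(C, L) = 2*C + L*L = 2*C + L**2 = L**2 + 2*C)
p(79, D) - R(73/(-104) - 107/(-65), -39) = ((-57/2)**2 + 2*79) - (73/(-104) - 107/(-65)) = (3249/4 + 158) - (73*(-1/104) - 107*(-1/65)) = 3881/4 - (-73/104 + 107/65) = 3881/4 - 1*491/520 = 3881/4 - 491/520 = 504039/520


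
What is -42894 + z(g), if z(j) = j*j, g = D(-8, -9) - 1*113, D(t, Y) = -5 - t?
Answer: -30794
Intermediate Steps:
g = -110 (g = (-5 - 1*(-8)) - 1*113 = (-5 + 8) - 113 = 3 - 113 = -110)
z(j) = j²
-42894 + z(g) = -42894 + (-110)² = -42894 + 12100 = -30794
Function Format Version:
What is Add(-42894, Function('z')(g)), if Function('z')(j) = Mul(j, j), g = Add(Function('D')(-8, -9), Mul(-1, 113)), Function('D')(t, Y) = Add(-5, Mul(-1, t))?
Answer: -30794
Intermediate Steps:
g = -110 (g = Add(Add(-5, Mul(-1, -8)), Mul(-1, 113)) = Add(Add(-5, 8), -113) = Add(3, -113) = -110)
Function('z')(j) = Pow(j, 2)
Add(-42894, Function('z')(g)) = Add(-42894, Pow(-110, 2)) = Add(-42894, 12100) = -30794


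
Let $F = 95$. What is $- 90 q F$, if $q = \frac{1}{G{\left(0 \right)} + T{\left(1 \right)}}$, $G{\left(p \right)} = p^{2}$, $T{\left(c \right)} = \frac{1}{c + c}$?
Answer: $-17100$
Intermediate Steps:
$T{\left(c \right)} = \frac{1}{2 c}$
$q = 2$ ($q = \frac{1}{0^{2} + \frac{1}{2 \cdot 1}} = \frac{1}{0 + \frac{1}{2} \cdot 1} = \frac{1}{0 + \frac{1}{2}} = \frac{1}{\frac{1}{2}} = 2$)
$- 90 q F = \left(-90\right) 2 \cdot 95 = \left(-180\right) 95 = -17100$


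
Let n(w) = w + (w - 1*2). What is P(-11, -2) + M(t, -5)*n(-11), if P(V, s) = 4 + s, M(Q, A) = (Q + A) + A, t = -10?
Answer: 482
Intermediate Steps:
M(Q, A) = Q + 2*A (M(Q, A) = (A + Q) + A = Q + 2*A)
n(w) = -2 + 2*w (n(w) = w + (w - 2) = w + (-2 + w) = -2 + 2*w)
P(-11, -2) + M(t, -5)*n(-11) = (4 - 2) + (-10 + 2*(-5))*(-2 + 2*(-11)) = 2 + (-10 - 10)*(-2 - 22) = 2 - 20*(-24) = 2 + 480 = 482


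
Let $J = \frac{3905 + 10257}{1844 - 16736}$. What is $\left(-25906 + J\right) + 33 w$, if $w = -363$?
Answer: $- \frac{3864367}{102} \approx -37886.0$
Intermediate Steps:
$J = - \frac{97}{102}$ ($J = \frac{14162}{-14892} = 14162 \left(- \frac{1}{14892}\right) = - \frac{97}{102} \approx -0.95098$)
$\left(-25906 + J\right) + 33 w = \left(-25906 - \frac{97}{102}\right) + 33 \left(-363\right) = - \frac{2642509}{102} - 11979 = - \frac{3864367}{102}$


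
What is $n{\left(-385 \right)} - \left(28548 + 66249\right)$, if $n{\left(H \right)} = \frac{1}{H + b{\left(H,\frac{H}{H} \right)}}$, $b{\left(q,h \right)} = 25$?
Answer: $- \frac{34126921}{360} \approx -94797.0$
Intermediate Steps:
$n{\left(H \right)} = \frac{1}{25 + H}$ ($n{\left(H \right)} = \frac{1}{H + 25} = \frac{1}{25 + H}$)
$n{\left(-385 \right)} - \left(28548 + 66249\right) = \frac{1}{25 - 385} - \left(28548 + 66249\right) = \frac{1}{-360} - 94797 = - \frac{1}{360} - 94797 = - \frac{34126921}{360}$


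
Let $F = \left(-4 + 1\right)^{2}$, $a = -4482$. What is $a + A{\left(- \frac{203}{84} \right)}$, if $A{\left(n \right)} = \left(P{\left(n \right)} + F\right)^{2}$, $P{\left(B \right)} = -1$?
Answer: $-4418$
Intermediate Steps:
$F = 9$ ($F = \left(-3\right)^{2} = 9$)
$A{\left(n \right)} = 64$ ($A{\left(n \right)} = \left(-1 + 9\right)^{2} = 8^{2} = 64$)
$a + A{\left(- \frac{203}{84} \right)} = -4482 + 64 = -4418$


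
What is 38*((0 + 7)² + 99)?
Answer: 5624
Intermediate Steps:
38*((0 + 7)² + 99) = 38*(7² + 99) = 38*(49 + 99) = 38*148 = 5624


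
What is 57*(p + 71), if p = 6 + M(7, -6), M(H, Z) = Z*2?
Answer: 3705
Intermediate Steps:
M(H, Z) = 2*Z
p = -6 (p = 6 + 2*(-6) = 6 - 12 = -6)
57*(p + 71) = 57*(-6 + 71) = 57*65 = 3705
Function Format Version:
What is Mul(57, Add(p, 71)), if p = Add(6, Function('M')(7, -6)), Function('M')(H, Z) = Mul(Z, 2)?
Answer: 3705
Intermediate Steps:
Function('M')(H, Z) = Mul(2, Z)
p = -6 (p = Add(6, Mul(2, -6)) = Add(6, -12) = -6)
Mul(57, Add(p, 71)) = Mul(57, Add(-6, 71)) = Mul(57, 65) = 3705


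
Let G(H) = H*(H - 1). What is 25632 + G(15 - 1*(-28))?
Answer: 27438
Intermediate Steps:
G(H) = H*(-1 + H)
25632 + G(15 - 1*(-28)) = 25632 + (15 - 1*(-28))*(-1 + (15 - 1*(-28))) = 25632 + (15 + 28)*(-1 + (15 + 28)) = 25632 + 43*(-1 + 43) = 25632 + 43*42 = 25632 + 1806 = 27438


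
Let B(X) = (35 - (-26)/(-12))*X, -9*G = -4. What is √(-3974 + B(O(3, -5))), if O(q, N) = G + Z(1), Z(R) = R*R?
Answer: I*√1272210/18 ≈ 62.662*I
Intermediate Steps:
Z(R) = R²
G = 4/9 (G = -⅑*(-4) = 4/9 ≈ 0.44444)
O(q, N) = 13/9 (O(q, N) = 4/9 + 1² = 4/9 + 1 = 13/9)
B(X) = 197*X/6 (B(X) = (35 - (-26)*(-1)/12)*X = (35 - 1*13/6)*X = (35 - 13/6)*X = 197*X/6)
√(-3974 + B(O(3, -5))) = √(-3974 + (197/6)*(13/9)) = √(-3974 + 2561/54) = √(-212035/54) = I*√1272210/18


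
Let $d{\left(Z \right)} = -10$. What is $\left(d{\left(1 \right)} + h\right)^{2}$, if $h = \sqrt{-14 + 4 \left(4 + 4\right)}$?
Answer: $118 - 60 \sqrt{2} \approx 33.147$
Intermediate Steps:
$h = 3 \sqrt{2}$ ($h = \sqrt{-14 + 4 \cdot 8} = \sqrt{-14 + 32} = \sqrt{18} = 3 \sqrt{2} \approx 4.2426$)
$\left(d{\left(1 \right)} + h\right)^{2} = \left(-10 + 3 \sqrt{2}\right)^{2}$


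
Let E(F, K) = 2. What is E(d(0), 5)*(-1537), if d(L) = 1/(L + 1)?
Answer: -3074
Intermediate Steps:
d(L) = 1/(1 + L)
E(d(0), 5)*(-1537) = 2*(-1537) = -3074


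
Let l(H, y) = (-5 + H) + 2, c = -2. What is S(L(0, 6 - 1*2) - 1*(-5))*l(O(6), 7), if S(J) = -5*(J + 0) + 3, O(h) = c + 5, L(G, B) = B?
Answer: 0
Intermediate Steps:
O(h) = 3 (O(h) = -2 + 5 = 3)
l(H, y) = -3 + H
S(J) = 3 - 5*J (S(J) = -5*J + 3 = 3 - 5*J)
S(L(0, 6 - 1*2) - 1*(-5))*l(O(6), 7) = (3 - 5*((6 - 1*2) - 1*(-5)))*(-3 + 3) = (3 - 5*((6 - 2) + 5))*0 = (3 - 5*(4 + 5))*0 = (3 - 5*9)*0 = (3 - 45)*0 = -42*0 = 0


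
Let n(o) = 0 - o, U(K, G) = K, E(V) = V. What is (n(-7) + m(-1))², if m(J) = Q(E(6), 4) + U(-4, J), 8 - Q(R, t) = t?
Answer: 49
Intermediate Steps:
n(o) = -o
Q(R, t) = 8 - t
m(J) = 0 (m(J) = (8 - 1*4) - 4 = (8 - 4) - 4 = 4 - 4 = 0)
(n(-7) + m(-1))² = (-1*(-7) + 0)² = (7 + 0)² = 7² = 49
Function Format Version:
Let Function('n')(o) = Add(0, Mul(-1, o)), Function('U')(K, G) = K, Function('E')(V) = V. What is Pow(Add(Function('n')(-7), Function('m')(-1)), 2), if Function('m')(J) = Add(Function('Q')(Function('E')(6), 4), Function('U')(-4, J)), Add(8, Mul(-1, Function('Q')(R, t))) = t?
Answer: 49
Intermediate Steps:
Function('n')(o) = Mul(-1, o)
Function('Q')(R, t) = Add(8, Mul(-1, t))
Function('m')(J) = 0 (Function('m')(J) = Add(Add(8, Mul(-1, 4)), -4) = Add(Add(8, -4), -4) = Add(4, -4) = 0)
Pow(Add(Function('n')(-7), Function('m')(-1)), 2) = Pow(Add(Mul(-1, -7), 0), 2) = Pow(Add(7, 0), 2) = Pow(7, 2) = 49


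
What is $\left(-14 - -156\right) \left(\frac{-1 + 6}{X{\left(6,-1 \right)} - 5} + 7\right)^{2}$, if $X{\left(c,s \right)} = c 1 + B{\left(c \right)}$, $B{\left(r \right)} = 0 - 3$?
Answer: $\frac{5751}{2} \approx 2875.5$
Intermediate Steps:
$B{\left(r \right)} = -3$ ($B{\left(r \right)} = 0 - 3 = -3$)
$X{\left(c,s \right)} = -3 + c$ ($X{\left(c,s \right)} = c 1 - 3 = c - 3 = -3 + c$)
$\left(-14 - -156\right) \left(\frac{-1 + 6}{X{\left(6,-1 \right)} - 5} + 7\right)^{2} = \left(-14 - -156\right) \left(\frac{-1 + 6}{\left(-3 + 6\right) - 5} + 7\right)^{2} = \left(-14 + 156\right) \left(\frac{5}{3 - 5} + 7\right)^{2} = 142 \left(\frac{5}{-2} + 7\right)^{2} = 142 \left(5 \left(- \frac{1}{2}\right) + 7\right)^{2} = 142 \left(- \frac{5}{2} + 7\right)^{2} = 142 \left(\frac{9}{2}\right)^{2} = 142 \cdot \frac{81}{4} = \frac{5751}{2}$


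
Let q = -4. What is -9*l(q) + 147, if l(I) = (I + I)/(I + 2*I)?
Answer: 141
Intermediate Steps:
l(I) = ⅔ (l(I) = (2*I)/((3*I)) = (2*I)*(1/(3*I)) = ⅔)
-9*l(q) + 147 = -9*⅔ + 147 = -6 + 147 = 141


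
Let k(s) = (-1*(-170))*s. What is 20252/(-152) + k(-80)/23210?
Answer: -11802903/88198 ≈ -133.82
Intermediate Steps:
k(s) = 170*s
20252/(-152) + k(-80)/23210 = 20252/(-152) + (170*(-80))/23210 = 20252*(-1/152) - 13600*1/23210 = -5063/38 - 1360/2321 = -11802903/88198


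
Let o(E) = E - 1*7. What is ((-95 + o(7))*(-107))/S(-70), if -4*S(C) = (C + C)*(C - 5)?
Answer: -2033/525 ≈ -3.8724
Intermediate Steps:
S(C) = -C*(-5 + C)/2 (S(C) = -(C + C)*(C - 5)/4 = -2*C*(-5 + C)/4 = -C*(-5 + C)/2)
o(E) = -7 + E (o(E) = E - 7 = -7 + E)
((-95 + o(7))*(-107))/S(-70) = ((-95 + (-7 + 7))*(-107))/(((½)*(-70)*(5 - 1*(-70)))) = ((-95 + 0)*(-107))/(((½)*(-70)*(5 + 70))) = (-95*(-107))/(((½)*(-70)*75)) = 10165/(-2625) = 10165*(-1/2625) = -2033/525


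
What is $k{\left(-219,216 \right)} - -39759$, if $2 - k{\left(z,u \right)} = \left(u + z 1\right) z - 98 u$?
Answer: $60272$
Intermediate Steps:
$k{\left(z,u \right)} = 2 + 98 u - z \left(u + z\right)$ ($k{\left(z,u \right)} = 2 - \left(\left(u + z 1\right) z - 98 u\right) = 2 - \left(\left(u + z\right) z - 98 u\right) = 2 - \left(z \left(u + z\right) - 98 u\right) = 2 - \left(- 98 u + z \left(u + z\right)\right) = 2 + \left(98 u - z \left(u + z\right)\right) = 2 + 98 u - z \left(u + z\right)$)
$k{\left(-219,216 \right)} - -39759 = \left(2 - \left(-219\right)^{2} + 98 \cdot 216 - 216 \left(-219\right)\right) - -39759 = \left(2 - 47961 + 21168 + 47304\right) + 39759 = 20513 + 39759 = 60272$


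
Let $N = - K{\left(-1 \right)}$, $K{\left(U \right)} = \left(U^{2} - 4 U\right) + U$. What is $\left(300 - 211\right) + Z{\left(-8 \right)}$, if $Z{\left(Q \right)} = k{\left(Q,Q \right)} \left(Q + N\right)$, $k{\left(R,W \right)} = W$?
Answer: $185$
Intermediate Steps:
$K{\left(U \right)} = U^{2} - 3 U$
$N = -4$ ($N = - \left(-1\right) \left(-3 - 1\right) = - \left(-1\right) \left(-4\right) = \left(-1\right) 4 = -4$)
$Z{\left(Q \right)} = Q \left(-4 + Q\right)$ ($Z{\left(Q \right)} = Q \left(Q - 4\right) = Q \left(-4 + Q\right)$)
$\left(300 - 211\right) + Z{\left(-8 \right)} = \left(300 - 211\right) - 8 \left(-4 - 8\right) = 89 - -96 = 89 + 96 = 185$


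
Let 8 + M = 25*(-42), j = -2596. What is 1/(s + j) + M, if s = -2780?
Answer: -5687809/5376 ≈ -1058.0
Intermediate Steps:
M = -1058 (M = -8 + 25*(-42) = -8 - 1050 = -1058)
1/(s + j) + M = 1/(-2780 - 2596) - 1058 = 1/(-5376) - 1058 = -1/5376 - 1058 = -5687809/5376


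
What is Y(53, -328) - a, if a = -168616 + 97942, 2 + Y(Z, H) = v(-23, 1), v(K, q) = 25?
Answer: 70697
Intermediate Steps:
Y(Z, H) = 23 (Y(Z, H) = -2 + 25 = 23)
a = -70674
Y(53, -328) - a = 23 - 1*(-70674) = 23 + 70674 = 70697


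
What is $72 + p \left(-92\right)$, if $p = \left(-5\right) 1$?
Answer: $532$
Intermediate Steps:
$p = -5$
$72 + p \left(-92\right) = 72 - -460 = 72 + 460 = 532$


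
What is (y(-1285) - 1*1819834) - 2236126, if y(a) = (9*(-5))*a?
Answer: -3998135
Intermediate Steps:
y(a) = -45*a
(y(-1285) - 1*1819834) - 2236126 = (-45*(-1285) - 1*1819834) - 2236126 = (57825 - 1819834) - 2236126 = -1762009 - 2236126 = -3998135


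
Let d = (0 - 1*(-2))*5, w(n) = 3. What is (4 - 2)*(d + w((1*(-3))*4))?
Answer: 26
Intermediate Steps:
d = 10 (d = (0 + 2)*5 = 2*5 = 10)
(4 - 2)*(d + w((1*(-3))*4)) = (4 - 2)*(10 + 3) = 2*13 = 26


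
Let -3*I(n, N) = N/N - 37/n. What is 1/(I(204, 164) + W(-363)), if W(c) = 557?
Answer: 612/340717 ≈ 0.0017962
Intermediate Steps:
I(n, N) = -1/3 + 37/(3*n) (I(n, N) = -(N/N - 37/n)/3 = -(1 - 37/n)/3 = -1/3 + 37/(3*n))
1/(I(204, 164) + W(-363)) = 1/((1/3)*(37 - 1*204)/204 + 557) = 1/((1/3)*(1/204)*(37 - 204) + 557) = 1/((1/3)*(1/204)*(-167) + 557) = 1/(-167/612 + 557) = 1/(340717/612) = 612/340717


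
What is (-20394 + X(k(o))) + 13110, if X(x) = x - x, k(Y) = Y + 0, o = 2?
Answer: -7284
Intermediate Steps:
k(Y) = Y
X(x) = 0
(-20394 + X(k(o))) + 13110 = (-20394 + 0) + 13110 = -20394 + 13110 = -7284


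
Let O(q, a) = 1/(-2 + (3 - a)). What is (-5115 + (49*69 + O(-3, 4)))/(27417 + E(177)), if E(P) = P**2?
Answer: -5203/176238 ≈ -0.029523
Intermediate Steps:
O(q, a) = 1/(1 - a)
(-5115 + (49*69 + O(-3, 4)))/(27417 + E(177)) = (-5115 + (49*69 - 1/(-1 + 4)))/(27417 + 177**2) = (-5115 + (3381 - 1/3))/(27417 + 31329) = (-5115 + (3381 - 1*1/3))/58746 = (-5115 + (3381 - 1/3))*(1/58746) = (-5115 + 10142/3)*(1/58746) = -5203/3*1/58746 = -5203/176238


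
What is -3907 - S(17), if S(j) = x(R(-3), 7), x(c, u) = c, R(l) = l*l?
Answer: -3916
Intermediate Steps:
R(l) = l**2
S(j) = 9 (S(j) = (-3)**2 = 9)
-3907 - S(17) = -3907 - 1*9 = -3907 - 9 = -3916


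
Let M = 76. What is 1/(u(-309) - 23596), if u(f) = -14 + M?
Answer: -1/23534 ≈ -4.2492e-5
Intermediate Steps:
u(f) = 62 (u(f) = -14 + 76 = 62)
1/(u(-309) - 23596) = 1/(62 - 23596) = 1/(-23534) = -1/23534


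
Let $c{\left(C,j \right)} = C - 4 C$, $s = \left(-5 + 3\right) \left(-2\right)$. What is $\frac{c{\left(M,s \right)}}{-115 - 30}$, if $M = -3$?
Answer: $- \frac{9}{145} \approx -0.062069$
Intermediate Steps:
$s = 4$ ($s = \left(-2\right) \left(-2\right) = 4$)
$c{\left(C,j \right)} = - 3 C$
$\frac{c{\left(M,s \right)}}{-115 - 30} = \frac{\left(-3\right) \left(-3\right)}{-115 - 30} = \frac{1}{-145} \cdot 9 = \left(- \frac{1}{145}\right) 9 = - \frac{9}{145}$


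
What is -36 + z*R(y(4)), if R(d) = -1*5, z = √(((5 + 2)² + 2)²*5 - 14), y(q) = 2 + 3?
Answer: -36 - 5*√12991 ≈ -605.89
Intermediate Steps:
y(q) = 5
z = √12991 (z = √((7² + 2)²*5 - 14) = √((49 + 2)²*5 - 14) = √(51²*5 - 14) = √(2601*5 - 14) = √(13005 - 14) = √12991 ≈ 113.98)
R(d) = -5
-36 + z*R(y(4)) = -36 + √12991*(-5) = -36 - 5*√12991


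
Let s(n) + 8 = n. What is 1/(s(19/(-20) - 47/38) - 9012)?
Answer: -380/3428431 ≈ -0.00011084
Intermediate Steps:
s(n) = -8 + n
1/(s(19/(-20) - 47/38) - 9012) = 1/((-8 + (19/(-20) - 47/38)) - 9012) = 1/((-8 + (19*(-1/20) - 47*1/38)) - 9012) = 1/((-8 + (-19/20 - 47/38)) - 9012) = 1/((-8 - 831/380) - 9012) = 1/(-3871/380 - 9012) = 1/(-3428431/380) = -380/3428431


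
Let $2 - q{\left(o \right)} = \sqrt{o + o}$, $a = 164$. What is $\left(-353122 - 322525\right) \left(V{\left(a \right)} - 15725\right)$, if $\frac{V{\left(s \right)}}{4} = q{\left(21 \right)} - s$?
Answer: $11062368331 + 2702588 \sqrt{42} \approx 1.108 \cdot 10^{10}$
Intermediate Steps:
$q{\left(o \right)} = 2 - \sqrt{2} \sqrt{o}$ ($q{\left(o \right)} = 2 - \sqrt{o + o} = 2 - \sqrt{2 o} = 2 - \sqrt{2} \sqrt{o}$)
$V{\left(s \right)} = 8 - 4 s - 4 \sqrt{42}$ ($V{\left(s \right)} = 4 \left(\left(2 - \sqrt{2} \sqrt{21}\right) - s\right) = 4 \left(\left(2 - \sqrt{42}\right) - s\right) = 4 \left(2 - s - \sqrt{42}\right) = 8 - 4 s - 4 \sqrt{42}$)
$\left(-353122 - 322525\right) \left(V{\left(a \right)} - 15725\right) = \left(-353122 - 322525\right) \left(\left(8 - 656 - 4 \sqrt{42}\right) - 15725\right) = - 675647 \left(\left(8 - 656 - 4 \sqrt{42}\right) - 15725\right) = - 675647 \left(\left(-648 - 4 \sqrt{42}\right) - 15725\right) = - 675647 \left(-16373 - 4 \sqrt{42}\right) = 11062368331 + 2702588 \sqrt{42}$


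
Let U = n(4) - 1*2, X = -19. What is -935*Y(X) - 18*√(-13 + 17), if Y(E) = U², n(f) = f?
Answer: -3776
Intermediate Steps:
U = 2 (U = 4 - 1*2 = 4 - 2 = 2)
Y(E) = 4 (Y(E) = 2² = 4)
-935*Y(X) - 18*√(-13 + 17) = -935*4 - 18*√(-13 + 17) = -3740 - 18*√4 = -3740 - 18*2 = -3740 - 36 = -3776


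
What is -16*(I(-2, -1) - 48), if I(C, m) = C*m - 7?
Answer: 848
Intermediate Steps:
I(C, m) = -7 + C*m
-16*(I(-2, -1) - 48) = -16*((-7 - 2*(-1)) - 48) = -16*((-7 + 2) - 48) = -16*(-5 - 48) = -16*(-53) = 848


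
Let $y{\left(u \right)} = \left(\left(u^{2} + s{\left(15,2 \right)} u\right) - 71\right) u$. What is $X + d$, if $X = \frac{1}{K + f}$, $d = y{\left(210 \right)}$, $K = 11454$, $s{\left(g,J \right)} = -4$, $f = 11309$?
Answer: $\frac{206453353471}{22763} \approx 9.0697 \cdot 10^{6}$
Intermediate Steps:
$y{\left(u \right)} = u \left(-71 + u^{2} - 4 u\right)$ ($y{\left(u \right)} = \left(\left(u^{2} - 4 u\right) - 71\right) u = \left(-71 + u^{2} - 4 u\right) u = u \left(-71 + u^{2} - 4 u\right)$)
$d = 9069690$ ($d = 210 \left(-71 + 210^{2} - 840\right) = 210 \left(-71 + 44100 - 840\right) = 210 \cdot 43189 = 9069690$)
$X = \frac{1}{22763}$ ($X = \frac{1}{11454 + 11309} = \frac{1}{22763} \approx 4.3931 \cdot 10^{-5}$)
$X + d = \frac{1}{22763} + 9069690 = \frac{206453353471}{22763}$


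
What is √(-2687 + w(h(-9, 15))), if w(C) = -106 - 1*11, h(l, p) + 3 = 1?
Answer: 2*I*√701 ≈ 52.953*I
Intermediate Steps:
h(l, p) = -2 (h(l, p) = -3 + 1 = -2)
w(C) = -117 (w(C) = -106 - 11 = -117)
√(-2687 + w(h(-9, 15))) = √(-2687 - 117) = √(-2804) = 2*I*√701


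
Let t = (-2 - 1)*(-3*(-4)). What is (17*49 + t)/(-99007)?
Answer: -797/99007 ≈ -0.0080499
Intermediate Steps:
t = -36 (t = -3*12 = -36)
(17*49 + t)/(-99007) = (17*49 - 36)/(-99007) = (833 - 36)*(-1/99007) = 797*(-1/99007) = -797/99007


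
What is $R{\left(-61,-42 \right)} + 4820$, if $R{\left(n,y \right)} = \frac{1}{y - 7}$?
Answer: $\frac{236179}{49} \approx 4820.0$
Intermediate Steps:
$R{\left(n,y \right)} = \frac{1}{-7 + y}$
$R{\left(-61,-42 \right)} + 4820 = \frac{1}{-7 - 42} + 4820 = \frac{1}{-49} + 4820 = - \frac{1}{49} + 4820 = \frac{236179}{49}$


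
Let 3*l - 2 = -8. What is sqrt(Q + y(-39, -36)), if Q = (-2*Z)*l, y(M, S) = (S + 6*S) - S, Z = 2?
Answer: 4*I*sqrt(13) ≈ 14.422*I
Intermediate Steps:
y(M, S) = 6*S (y(M, S) = 7*S - S = 6*S)
l = -2 (l = 2/3 + (1/3)*(-8) = 2/3 - 8/3 = -2)
Q = 8 (Q = -2*2*(-2) = -4*(-2) = 8)
sqrt(Q + y(-39, -36)) = sqrt(8 + 6*(-36)) = sqrt(8 - 216) = sqrt(-208) = 4*I*sqrt(13)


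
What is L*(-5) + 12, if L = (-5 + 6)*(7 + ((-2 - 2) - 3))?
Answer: 12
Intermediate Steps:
L = 0 (L = 1*(7 + (-4 - 3)) = 1*(7 - 7) = 1*0 = 0)
L*(-5) + 12 = 0*(-5) + 12 = 0 + 12 = 12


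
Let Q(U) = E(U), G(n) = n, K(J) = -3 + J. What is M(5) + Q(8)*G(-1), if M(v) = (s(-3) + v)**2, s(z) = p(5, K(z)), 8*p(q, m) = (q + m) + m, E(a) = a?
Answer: 577/64 ≈ 9.0156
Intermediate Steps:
Q(U) = U
p(q, m) = m/4 + q/8 (p(q, m) = ((q + m) + m)/8 = ((m + q) + m)/8 = (q + 2*m)/8 = m/4 + q/8)
s(z) = -1/8 + z/4 (s(z) = (-3 + z)/4 + (1/8)*5 = (-3/4 + z/4) + 5/8 = -1/8 + z/4)
M(v) = (-7/8 + v)**2 (M(v) = ((-1/8 + (1/4)*(-3)) + v)**2 = ((-1/8 - 3/4) + v)**2 = (-7/8 + v)**2)
M(5) + Q(8)*G(-1) = (-7 + 8*5)**2/64 + 8*(-1) = (-7 + 40)**2/64 - 8 = (1/64)*33**2 - 8 = (1/64)*1089 - 8 = 1089/64 - 8 = 577/64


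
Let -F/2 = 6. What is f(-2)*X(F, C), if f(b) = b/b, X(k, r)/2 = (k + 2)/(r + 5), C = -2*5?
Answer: 4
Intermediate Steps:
F = -12 (F = -2*6 = -12)
C = -10
X(k, r) = 2*(2 + k)/(5 + r) (X(k, r) = 2*((k + 2)/(r + 5)) = 2*((2 + k)/(5 + r)) = 2*(2 + k)/(5 + r))
f(b) = 1
f(-2)*X(F, C) = 1*(2*(2 - 12)/(5 - 10)) = 1*(2*(-10)/(-5)) = 1*(2*(-1/5)*(-10)) = 1*4 = 4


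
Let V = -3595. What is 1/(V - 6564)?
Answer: -1/10159 ≈ -9.8435e-5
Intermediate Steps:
1/(V - 6564) = 1/(-3595 - 6564) = 1/(-10159) = -1/10159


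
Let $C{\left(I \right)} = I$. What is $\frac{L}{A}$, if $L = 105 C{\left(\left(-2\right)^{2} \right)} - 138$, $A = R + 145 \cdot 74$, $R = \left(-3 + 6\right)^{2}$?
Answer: $\frac{282}{10739} \approx 0.026259$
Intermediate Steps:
$R = 9$ ($R = 3^{2} = 9$)
$A = 10739$ ($A = 9 + 145 \cdot 74 = 9 + 10730 = 10739$)
$L = 282$ ($L = 105 \left(-2\right)^{2} - 138 = 105 \cdot 4 - 138 = 420 - 138 = 282$)
$\frac{L}{A} = \frac{282}{10739}$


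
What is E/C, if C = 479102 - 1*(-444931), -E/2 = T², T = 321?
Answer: -68694/308011 ≈ -0.22302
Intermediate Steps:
E = -206082 (E = -2*321² = -2*103041 = -206082)
C = 924033 (C = 479102 + 444931 = 924033)
E/C = -206082/924033 = -206082*1/924033 = -68694/308011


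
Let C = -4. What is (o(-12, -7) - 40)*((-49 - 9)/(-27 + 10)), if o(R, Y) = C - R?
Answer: -1856/17 ≈ -109.18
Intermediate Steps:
o(R, Y) = -4 - R
(o(-12, -7) - 40)*((-49 - 9)/(-27 + 10)) = ((-4 - 1*(-12)) - 40)*((-49 - 9)/(-27 + 10)) = ((-4 + 12) - 40)*(-58/(-17)) = (8 - 40)*(-58*(-1/17)) = -32*58/17 = -1856/17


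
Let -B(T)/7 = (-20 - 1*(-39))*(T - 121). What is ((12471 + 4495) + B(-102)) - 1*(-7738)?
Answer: 54363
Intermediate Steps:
B(T) = 16093 - 133*T (B(T) = -7*(-20 - 1*(-39))*(T - 121) = -7*(-20 + 39)*(-121 + T) = -133*(-121 + T) = -7*(-2299 + 19*T) = 16093 - 133*T)
((12471 + 4495) + B(-102)) - 1*(-7738) = ((12471 + 4495) + (16093 - 133*(-102))) - 1*(-7738) = (16966 + (16093 + 13566)) + 7738 = (16966 + 29659) + 7738 = 46625 + 7738 = 54363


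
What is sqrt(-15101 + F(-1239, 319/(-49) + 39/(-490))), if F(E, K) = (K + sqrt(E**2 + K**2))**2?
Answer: sqrt(364977654882 - 6458*sqrt(368592978541))/490 ≈ 1226.3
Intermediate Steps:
sqrt(-15101 + F(-1239, 319/(-49) + 39/(-490))) = sqrt(-15101 + ((319/(-49) + 39/(-490)) + sqrt((-1239)**2 + (319/(-49) + 39/(-490))**2))**2) = sqrt(-15101 + ((319*(-1/49) + 39*(-1/490)) + sqrt(1535121 + (319*(-1/49) + 39*(-1/490))**2))**2) = sqrt(-15101 + ((-319/49 - 39/490) + sqrt(1535121 + (-319/49 - 39/490)**2))**2) = sqrt(-15101 + (-3229/490 + sqrt(1535121 + (-3229/490)**2))**2) = sqrt(-15101 + (-3229/490 + sqrt(1535121 + 10426441/240100))**2) = sqrt(-15101 + (-3229/490 + sqrt(368592978541/240100))**2) = sqrt(-15101 + (-3229/490 + sqrt(368592978541)/490)**2)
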